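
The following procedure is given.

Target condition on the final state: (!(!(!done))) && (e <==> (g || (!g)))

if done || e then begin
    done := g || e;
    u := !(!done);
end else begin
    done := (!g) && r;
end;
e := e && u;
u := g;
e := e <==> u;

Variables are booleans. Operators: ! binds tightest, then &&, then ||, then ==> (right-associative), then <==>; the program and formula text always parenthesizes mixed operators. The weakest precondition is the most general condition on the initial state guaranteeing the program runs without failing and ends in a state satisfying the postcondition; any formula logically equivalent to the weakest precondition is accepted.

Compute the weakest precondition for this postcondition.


Working backward. After the program, the postcondition (!(!(!done))) && (e <==> (g || (!g))) must hold; in canonical form it is (!done) && e.
Before e := e <==> u: (!done) && (e <==> u)
Before u := g: (!done) && (e <==> g)
Before e := e && u: (!done) && ((e && u) <==> g)
Then branch requires (!(g || e)) && ((e && (g || e)) <==> g); else branch requires (!((!g) && r)) && ((e && u) <==> g).
Before the if: ((done || e) ==> ((!(g || e)) && ((e && (g || e)) <==> g))) && ((!(done || e)) ==> ((!((!g) && r)) && ((e && u) <==> g)))
Answer: WP = ((done || e) ==> ((!(g || e)) && ((e && (g || e)) <==> g))) && ((!(done || e)) ==> ((!((!g) && r)) && ((e && u) <==> g)))


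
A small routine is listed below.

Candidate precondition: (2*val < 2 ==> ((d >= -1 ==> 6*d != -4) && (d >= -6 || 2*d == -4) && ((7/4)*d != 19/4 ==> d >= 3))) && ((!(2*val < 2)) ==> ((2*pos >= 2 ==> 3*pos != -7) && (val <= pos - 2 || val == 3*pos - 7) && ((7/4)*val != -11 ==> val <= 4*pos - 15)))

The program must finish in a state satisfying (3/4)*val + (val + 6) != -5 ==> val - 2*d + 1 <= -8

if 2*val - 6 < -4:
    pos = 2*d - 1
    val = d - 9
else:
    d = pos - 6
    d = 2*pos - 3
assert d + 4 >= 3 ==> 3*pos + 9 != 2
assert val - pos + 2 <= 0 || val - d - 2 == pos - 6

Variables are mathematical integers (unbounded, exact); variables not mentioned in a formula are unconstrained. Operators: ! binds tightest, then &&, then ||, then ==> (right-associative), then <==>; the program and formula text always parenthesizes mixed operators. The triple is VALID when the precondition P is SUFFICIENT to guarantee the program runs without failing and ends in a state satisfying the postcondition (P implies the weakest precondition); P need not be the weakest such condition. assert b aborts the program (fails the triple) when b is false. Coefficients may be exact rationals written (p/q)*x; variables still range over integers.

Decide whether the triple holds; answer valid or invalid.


Working backward. After the program, the postcondition (3/4)*val + (val + 6) != -5 ==> val - 2*d + 1 <= -8 must hold; in canonical form it is (7/4)*val != -11 ==> val <= 2*d - 9.
Before assert val - pos + 2 <= 0 || val - d - 2 == pos - 6: (val <= pos - 2 || val == d + pos - 4) && ((7/4)*val != -11 ==> val <= 2*d - 9)
Before assert d + 4 >= 3 ==> 3*pos + 9 != 2: (d >= -1 ==> 3*pos != -7) && (val <= pos - 2 || val == d + pos - 4) && ((7/4)*val != -11 ==> val <= 2*d - 9)
Then branch requires (d >= -1 ==> 6*d != -4) && (d >= -6 || 2*d == -4) && ((7/4)*d != 19/4 ==> d >= 0); else branch requires (2*pos >= 2 ==> 3*pos != -7) && (val <= pos - 2 || val == 3*pos - 7) && ((7/4)*val != -11 ==> val <= 4*pos - 15).
Before the if: (2*val < 2 ==> ((d >= -1 ==> 6*d != -4) && (d >= -6 || 2*d == -4) && ((7/4)*d != 19/4 ==> d >= 0))) && ((!(2*val < 2)) ==> ((2*pos >= 2 ==> 3*pos != -7) && (val <= pos - 2 || val == 3*pos - 7) && ((7/4)*val != -11 ==> val <= 4*pos - 15)))
The weakest precondition is (2*val < 2 ==> ((d >= -1 ==> 6*d != -4) && (d >= -6 || 2*d == -4) && ((7/4)*d != 19/4 ==> d >= 0))) && ((!(2*val < 2)) ==> ((2*pos >= 2 ==> 3*pos != -7) && (val <= pos - 2 || val == 3*pos - 7) && ((7/4)*val != -11 ==> val <= 4*pos - 15))).
Check whether (2*val < 2 ==> ((d >= -1 ==> 6*d != -4) && (d >= -6 || 2*d == -4) && ((7/4)*d != 19/4 ==> d >= 3))) && ((!(2*val < 2)) ==> ((2*pos >= 2 ==> 3*pos != -7) && (val <= pos - 2 || val == 3*pos - 7) && ((7/4)*val != -11 ==> val <= 4*pos - 15))) implies it.
Every state satisfying the precondition satisfies the weakest precondition: the implication holds.
Answer: valid


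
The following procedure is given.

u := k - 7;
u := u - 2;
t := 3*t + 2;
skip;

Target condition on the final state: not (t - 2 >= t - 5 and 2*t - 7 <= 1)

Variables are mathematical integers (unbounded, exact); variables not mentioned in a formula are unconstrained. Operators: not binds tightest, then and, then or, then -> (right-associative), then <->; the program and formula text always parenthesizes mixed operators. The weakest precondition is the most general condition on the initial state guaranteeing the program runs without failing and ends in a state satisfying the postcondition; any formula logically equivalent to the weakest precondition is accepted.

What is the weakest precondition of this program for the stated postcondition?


Working backward. After the program, the postcondition not (t - 2 >= t - 5 and 2*t - 7 <= 1) must hold; in canonical form it is not (2*t <= 8).
Before skip: not (2*t <= 8)
Before t := 3*t + 2: not (6*t <= 4)
Before u := u - 2: not (6*t <= 4)
Before u := k - 7: not (6*t <= 4)
Answer: WP = not (6*t <= 4)


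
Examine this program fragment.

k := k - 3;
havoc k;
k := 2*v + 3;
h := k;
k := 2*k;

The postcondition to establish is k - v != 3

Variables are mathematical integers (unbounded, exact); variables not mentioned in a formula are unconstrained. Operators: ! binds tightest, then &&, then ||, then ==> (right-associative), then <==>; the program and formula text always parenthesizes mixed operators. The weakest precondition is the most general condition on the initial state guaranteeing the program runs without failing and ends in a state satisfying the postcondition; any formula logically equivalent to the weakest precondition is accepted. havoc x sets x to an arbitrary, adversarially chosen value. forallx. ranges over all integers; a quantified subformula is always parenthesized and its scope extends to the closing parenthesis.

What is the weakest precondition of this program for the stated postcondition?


Working backward. After the program, the postcondition k - v != 3 must hold; in canonical form it is k != v + 3.
Before k := 2*k: 2*k != v + 3
Before h := k: 2*k != v + 3
Before k := 2*v + 3: 3*v != -3
Before havoc k: 3*v != -3
Before k := k - 3: 3*v != -3
Answer: WP = 3*v != -3


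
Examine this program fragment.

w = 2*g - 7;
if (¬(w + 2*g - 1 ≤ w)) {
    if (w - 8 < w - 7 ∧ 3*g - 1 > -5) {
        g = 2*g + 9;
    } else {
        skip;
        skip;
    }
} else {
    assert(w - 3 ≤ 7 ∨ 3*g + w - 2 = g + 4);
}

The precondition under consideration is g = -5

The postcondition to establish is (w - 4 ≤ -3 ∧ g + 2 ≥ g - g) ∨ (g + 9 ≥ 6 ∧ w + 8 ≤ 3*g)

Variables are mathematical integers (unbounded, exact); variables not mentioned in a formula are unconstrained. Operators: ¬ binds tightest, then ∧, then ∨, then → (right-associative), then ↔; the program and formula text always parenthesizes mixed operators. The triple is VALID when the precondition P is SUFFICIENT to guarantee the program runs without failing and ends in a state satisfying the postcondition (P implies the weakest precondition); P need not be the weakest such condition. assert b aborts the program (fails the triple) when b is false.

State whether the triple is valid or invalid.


Working backward. After the program, the postcondition (w - 4 ≤ -3 ∧ g + 2 ≥ g - g) ∨ (g + 9 ≥ 6 ∧ w + 8 ≤ 3*g) must hold; in canonical form it is (w ≤ 1 ∧ g ≥ -2) ∨ (g ≥ -3 ∧ w ≤ 3*g - 8).
Then branch requires (3*g > -4 → ((w ≤ 1 ∧ 2*g ≥ -11) ∨ (2*g ≥ -12 ∧ w ≤ 6*g + 19))) ∧ ((¬(3*g > -4)) → ((w ≤ 1 ∧ g ≥ -2) ∨ (g ≥ -3 ∧ w ≤ 3*g - 8))); else branch requires (w ≤ 10 ∨ 2*g + w = 6) ∧ ((w ≤ 1 ∧ g ≥ -2) ∨ (g ≥ -3 ∧ w ≤ 3*g - 8)).
Before the if: ((¬(2*g ≤ 1)) → ((3*g > -4 → ((w ≤ 1 ∧ 2*g ≥ -11) ∨ (2*g ≥ -12 ∧ w ≤ 6*g + 19))) ∧ ((¬(3*g > -4)) → ((w ≤ 1 ∧ g ≥ -2) ∨ (g ≥ -3 ∧ w ≤ 3*g - 8))))) ∧ (2*g ≤ 1 → ((w ≤ 10 ∨ 2*g + w = 6) ∧ ((w ≤ 1 ∧ g ≥ -2) ∨ (g ≥ -3 ∧ w ≤ 3*g - 8))))
Before w := 2*g - 7: ((¬(2*g ≤ 1)) → ((3*g > -4 → ((2*g ≤ 8 ∧ 2*g ≥ -11) ∨ (2*g ≥ -12 ∧ 4*g ≥ -26))) ∧ ((¬(3*g > -4)) → ((2*g ≤ 8 ∧ g ≥ -2) ∨ (g ≥ -3 ∧ g ≥ 1))))) ∧ (2*g ≤ 1 → ((2*g ≤ 17 ∨ 4*g = 13) ∧ ((2*g ≤ 8 ∧ g ≥ -2) ∨ (g ≥ -3 ∧ g ≥ 1))))
The weakest precondition is ((¬(2*g ≤ 1)) → ((3*g > -4 → ((2*g ≤ 8 ∧ 2*g ≥ -11) ∨ (2*g ≥ -12 ∧ 4*g ≥ -26))) ∧ ((¬(3*g > -4)) → ((2*g ≤ 8 ∧ g ≥ -2) ∨ (g ≥ -3 ∧ g ≥ 1))))) ∧ (2*g ≤ 1 → ((2*g ≤ 17 ∨ 4*g = 13) ∧ ((2*g ≤ 8 ∧ g ≥ -2) ∨ (g ≥ -3 ∧ g ≥ 1)))).
Check whether g = -5 implies it.
Countermodel: at the initial state g = -5, the precondition holds but the weakest precondition fails.
Answer: invalid


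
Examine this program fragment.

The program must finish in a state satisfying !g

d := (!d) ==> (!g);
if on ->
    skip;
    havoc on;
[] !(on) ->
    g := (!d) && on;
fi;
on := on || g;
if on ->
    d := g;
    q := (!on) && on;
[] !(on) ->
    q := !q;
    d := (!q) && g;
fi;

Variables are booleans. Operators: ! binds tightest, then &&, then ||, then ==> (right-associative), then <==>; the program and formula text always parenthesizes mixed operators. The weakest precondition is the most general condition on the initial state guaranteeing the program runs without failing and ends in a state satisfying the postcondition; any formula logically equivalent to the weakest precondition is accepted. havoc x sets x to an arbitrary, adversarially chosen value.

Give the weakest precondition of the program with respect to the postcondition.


Working backward. After the program, !g must hold.
Then branch requires !g; else branch requires !g.
Before the if: (on ==> (!g)) && ((!on) ==> (!g))
Before on := on || g: ((on || g) ==> (!g)) && ((!(on || g)) ==> (!g))
Then branch requires (!g) && (g ==> (!g)); else branch requires ((on || ((!d) && on)) ==> (!((!d) && on))) && ((!(on || ((!d) && on))) ==> (!((!d) && on))).
Before the if: (on ==> ((!g) && (g ==> (!g)))) && ((!on) ==> (((on || ((!d) && on)) ==> (!((!d) && on))) && ((!(on || ((!d) && on))) ==> (!((!d) && on)))))
Before d := (!d) ==> (!g): (on ==> ((!g) && (g ==> (!g)))) && ((!on) ==> (((on || ((!((!d) ==> (!g))) && on)) ==> (!((!((!d) ==> (!g))) && on))) && ((!(on || ((!((!d) ==> (!g))) && on))) ==> (!((!((!d) ==> (!g))) && on)))))
Answer: WP = (on ==> ((!g) && (g ==> (!g)))) && ((!on) ==> (((on || ((!((!d) ==> (!g))) && on)) ==> (!((!((!d) ==> (!g))) && on))) && ((!(on || ((!((!d) ==> (!g))) && on))) ==> (!((!((!d) ==> (!g))) && on)))))


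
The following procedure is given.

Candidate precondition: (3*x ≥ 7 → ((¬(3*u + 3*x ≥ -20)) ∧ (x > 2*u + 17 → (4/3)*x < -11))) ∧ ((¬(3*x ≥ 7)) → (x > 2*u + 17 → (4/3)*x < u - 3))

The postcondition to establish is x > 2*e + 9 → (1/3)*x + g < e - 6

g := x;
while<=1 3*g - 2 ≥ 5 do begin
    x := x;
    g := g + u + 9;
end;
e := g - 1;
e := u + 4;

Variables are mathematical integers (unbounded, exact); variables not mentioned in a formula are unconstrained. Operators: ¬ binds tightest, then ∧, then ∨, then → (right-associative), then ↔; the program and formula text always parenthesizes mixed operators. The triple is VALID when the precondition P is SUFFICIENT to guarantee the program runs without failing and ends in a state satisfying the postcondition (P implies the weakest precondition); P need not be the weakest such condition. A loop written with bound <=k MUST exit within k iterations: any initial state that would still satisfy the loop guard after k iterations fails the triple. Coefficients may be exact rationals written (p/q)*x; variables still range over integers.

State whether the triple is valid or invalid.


Working backward. After the program, the postcondition x > 2*e + 9 → (1/3)*x + g < e - 6 must hold; in canonical form it is x > 2*e + 9 → g + (1/3)*x < e - 6.
Before e := u + 4: x > 2*u + 17 → g + (1/3)*x < u - 2
Before e := g - 1: x > 2*u + 17 → g + (1/3)*x < u - 2
Before the loop (bound <=1), unroll the exhaustion recursion (WP_0 = exit-now case; WP_j = one more guarded iteration, up to j = 1):
  WP_0: (¬(3*g ≥ 7)) ∧ (x > 2*u + 17 → g + (1/3)*x < u - 2)
  WP_1: (3*g ≥ 7 → ((¬(3*g + 3*u ≥ -20)) ∧ (x > 2*u + 17 → g + (1/3)*x < -11))) ∧ ((¬(3*g ≥ 7)) → (x > 2*u + 17 → g + (1/3)*x < u - 2))
So before the loop: (3*g ≥ 7 → ((¬(3*g + 3*u ≥ -20)) ∧ (x > 2*u + 17 → g + (1/3)*x < -11))) ∧ ((¬(3*g ≥ 7)) → (x > 2*u + 17 → g + (1/3)*x < u - 2))
Before g := x: (3*x ≥ 7 → ((¬(3*u + 3*x ≥ -20)) ∧ (x > 2*u + 17 → (4/3)*x < -11))) ∧ ((¬(3*x ≥ 7)) → (x > 2*u + 17 → (4/3)*x < u - 2))
The weakest precondition is (3*x ≥ 7 → ((¬(3*u + 3*x ≥ -20)) ∧ (x > 2*u + 17 → (4/3)*x < -11))) ∧ ((¬(3*x ≥ 7)) → (x > 2*u + 17 → (4/3)*x < u - 2)).
Check whether (3*x ≥ 7 → ((¬(3*u + 3*x ≥ -20)) ∧ (x > 2*u + 17 → (4/3)*x < -11))) ∧ ((¬(3*x ≥ 7)) → (x > 2*u + 17 → (4/3)*x < u - 3)) implies it.
Every state satisfying the precondition satisfies the weakest precondition: the implication holds.
Answer: valid


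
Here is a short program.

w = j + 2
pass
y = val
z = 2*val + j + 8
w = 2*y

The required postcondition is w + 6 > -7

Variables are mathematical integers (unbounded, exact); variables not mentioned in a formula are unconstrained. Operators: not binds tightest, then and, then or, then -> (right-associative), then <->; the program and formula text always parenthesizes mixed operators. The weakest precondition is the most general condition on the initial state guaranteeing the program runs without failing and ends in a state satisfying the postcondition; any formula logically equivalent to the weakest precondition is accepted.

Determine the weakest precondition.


Working backward. After the program, the postcondition w + 6 > -7 must hold; in canonical form it is w > -13.
Before w := 2*y: 2*y > -13
Before z := 2*val + j + 8: 2*y > -13
Before y := val: 2*val > -13
Before skip: 2*val > -13
Before w := j + 2: 2*val > -13
Answer: WP = 2*val > -13


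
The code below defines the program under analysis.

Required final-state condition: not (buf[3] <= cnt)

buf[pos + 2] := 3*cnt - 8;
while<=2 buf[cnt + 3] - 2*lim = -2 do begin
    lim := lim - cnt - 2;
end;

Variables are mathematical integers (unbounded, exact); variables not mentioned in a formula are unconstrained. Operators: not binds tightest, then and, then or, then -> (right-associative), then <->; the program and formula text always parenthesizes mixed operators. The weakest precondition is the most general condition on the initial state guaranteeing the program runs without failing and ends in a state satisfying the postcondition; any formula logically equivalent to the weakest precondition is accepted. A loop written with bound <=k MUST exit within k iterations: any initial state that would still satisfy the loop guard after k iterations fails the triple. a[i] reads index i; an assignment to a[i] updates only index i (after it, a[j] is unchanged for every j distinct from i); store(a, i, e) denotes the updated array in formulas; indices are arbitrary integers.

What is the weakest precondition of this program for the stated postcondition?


Working backward. After the program, not (buf[3] <= cnt) must hold.
Before the loop (bound <=2), unroll the exhaustion recursion (WP_0 = exit-now case; WP_j = one more guarded iteration, up to j = 2):
  WP_0: (not (buf[cnt + 3] = 2*lim - 2)) and (not (buf[3] <= cnt))
  WP_1: (buf[cnt + 3] = 2*lim - 2 -> ((not (buf[cnt + 3] + 2*cnt = 2*lim - 6)) and (not (buf[3] <= cnt)))) and ((not (buf[cnt + 3] = 2*lim - 2)) -> (not (buf[3] <= cnt)))
  WP_2: (buf[cnt + 3] = 2*lim - 2 -> ((buf[cnt + 3] + 2*cnt = 2*lim - 6 -> ((not (buf[cnt + 3] + 4*cnt = 2*lim - 10)) and (not (buf[3] <= cnt)))) and ((not (buf[cnt + 3] + 2*cnt = 2*lim - 6)) -> (not (buf[3] <= cnt))))) and ((not (buf[cnt + 3] = 2*lim - 2)) -> (not (buf[3] <= cnt)))
So before the loop: (buf[cnt + 3] = 2*lim - 2 -> ((buf[cnt + 3] + 2*cnt = 2*lim - 6 -> ((not (buf[cnt + 3] + 4*cnt = 2*lim - 10)) and (not (buf[3] <= cnt)))) and ((not (buf[cnt + 3] + 2*cnt = 2*lim - 6)) -> (not (buf[3] <= cnt))))) and ((not (buf[cnt + 3] = 2*lim - 2)) -> (not (buf[3] <= cnt)))
Before buf[pos + 2] := 3*cnt - 8: (store(buf, pos + 2, 3*cnt - 8)[cnt + 3] = 2*lim - 2 -> ((store(buf, pos + 2, 3*cnt - 8)[cnt + 3] + 2*cnt = 2*lim - 6 -> ((not (store(buf, pos + 2, 3*cnt - 8)[cnt + 3] + 4*cnt = 2*lim - 10)) and (not (store(buf, pos + 2, 3*cnt - 8)[3] <= cnt)))) and ((not (store(buf, pos + 2, 3*cnt - 8)[cnt + 3] + 2*cnt = 2*lim - 6)) -> (not (store(buf, pos + 2, 3*cnt - 8)[3] <= cnt))))) and ((not (store(buf, pos + 2, 3*cnt - 8)[cnt + 3] = 2*lim - 2)) -> (not (store(buf, pos + 2, 3*cnt - 8)[3] <= cnt)))
Answer: WP = (store(buf, pos + 2, 3*cnt - 8)[cnt + 3] = 2*lim - 2 -> ((store(buf, pos + 2, 3*cnt - 8)[cnt + 3] + 2*cnt = 2*lim - 6 -> ((not (store(buf, pos + 2, 3*cnt - 8)[cnt + 3] + 4*cnt = 2*lim - 10)) and (not (store(buf, pos + 2, 3*cnt - 8)[3] <= cnt)))) and ((not (store(buf, pos + 2, 3*cnt - 8)[cnt + 3] + 2*cnt = 2*lim - 6)) -> (not (store(buf, pos + 2, 3*cnt - 8)[3] <= cnt))))) and ((not (store(buf, pos + 2, 3*cnt - 8)[cnt + 3] = 2*lim - 2)) -> (not (store(buf, pos + 2, 3*cnt - 8)[3] <= cnt)))


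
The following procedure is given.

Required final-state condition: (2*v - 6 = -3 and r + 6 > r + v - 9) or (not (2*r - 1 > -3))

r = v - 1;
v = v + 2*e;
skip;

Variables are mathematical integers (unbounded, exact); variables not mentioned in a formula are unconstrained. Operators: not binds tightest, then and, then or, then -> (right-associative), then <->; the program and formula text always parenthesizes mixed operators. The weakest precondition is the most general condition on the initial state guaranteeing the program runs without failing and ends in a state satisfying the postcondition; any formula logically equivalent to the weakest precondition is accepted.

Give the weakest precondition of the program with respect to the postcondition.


Working backward. After the program, the postcondition (2*v - 6 = -3 and r + 6 > r + v - 9) or (not (2*r - 1 > -3)) must hold; in canonical form it is (2*v = 3 and v < 15) or (not (2*r > -2)).
Before skip: (2*v = 3 and v < 15) or (not (2*r > -2))
Before v := v + 2*e: (4*e + 2*v = 3 and 2*e + v < 15) or (not (2*r > -2))
Before r := v - 1: (4*e + 2*v = 3 and 2*e + v < 15) or (not (2*v > 0))
Answer: WP = (4*e + 2*v = 3 and 2*e + v < 15) or (not (2*v > 0))


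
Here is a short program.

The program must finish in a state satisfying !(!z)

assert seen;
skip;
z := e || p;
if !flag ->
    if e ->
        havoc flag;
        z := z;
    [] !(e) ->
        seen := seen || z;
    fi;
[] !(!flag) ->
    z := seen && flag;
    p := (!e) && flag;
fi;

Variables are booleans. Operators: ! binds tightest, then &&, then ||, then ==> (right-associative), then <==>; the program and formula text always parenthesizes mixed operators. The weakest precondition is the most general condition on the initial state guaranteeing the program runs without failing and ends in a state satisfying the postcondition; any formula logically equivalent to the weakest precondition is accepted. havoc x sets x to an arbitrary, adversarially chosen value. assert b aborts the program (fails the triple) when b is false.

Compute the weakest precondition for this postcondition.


Working backward. After the program, the postcondition !(!z) must hold; in canonical form it is z.
Then branch requires (e ==> z) && ((!e) ==> z); else branch requires seen && flag.
Before the if: ((!flag) ==> ((e ==> z) && ((!e) ==> z))) && (flag ==> (seen && flag))
Before z := e || p: ((!flag) ==> ((e ==> (e || p)) && ((!e) ==> (e || p)))) && (flag ==> (seen && flag))
Before skip: ((!flag) ==> ((e ==> (e || p)) && ((!e) ==> (e || p)))) && (flag ==> (seen && flag))
Before assert seen: seen && ((!flag) ==> ((e ==> (e || p)) && ((!e) ==> (e || p)))) && (flag ==> (seen && flag))
Answer: WP = seen && ((!flag) ==> ((e ==> (e || p)) && ((!e) ==> (e || p)))) && (flag ==> (seen && flag))


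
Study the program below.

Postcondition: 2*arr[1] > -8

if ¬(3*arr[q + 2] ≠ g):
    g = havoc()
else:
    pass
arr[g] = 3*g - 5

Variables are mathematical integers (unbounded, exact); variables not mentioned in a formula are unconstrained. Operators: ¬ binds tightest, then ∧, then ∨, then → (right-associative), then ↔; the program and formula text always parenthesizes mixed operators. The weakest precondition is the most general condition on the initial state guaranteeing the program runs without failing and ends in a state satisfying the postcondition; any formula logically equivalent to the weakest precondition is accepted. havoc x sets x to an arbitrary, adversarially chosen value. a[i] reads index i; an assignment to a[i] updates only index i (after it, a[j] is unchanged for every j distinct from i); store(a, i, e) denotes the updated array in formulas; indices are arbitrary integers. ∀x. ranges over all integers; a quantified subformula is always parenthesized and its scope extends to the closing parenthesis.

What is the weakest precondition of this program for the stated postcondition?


Working backward. After the program, 2*arr[1] > -8 must hold.
Before arr[g] := 3*g - 5: 2*store(arr, g, 3*g - 5)[1] > -8
Then branch requires ∀g_1. 2*store(arr, g_1, 3*g_1 - 5)[1] > -8; else branch requires 2*store(arr, g, 3*g - 5)[1] > -8.
Before the if: ((¬(3*arr[q + 2] ≠ g)) → (∀g_1. 2*store(arr, g_1, 3*g_1 - 5)[1] > -8)) ∧ (3*arr[q + 2] ≠ g → 2*store(arr, g, 3*g - 5)[1] > -8)
Answer: WP = ((¬(3*arr[q + 2] ≠ g)) → (∀g_1. 2*store(arr, g_1, 3*g_1 - 5)[1] > -8)) ∧ (3*arr[q + 2] ≠ g → 2*store(arr, g, 3*g - 5)[1] > -8)


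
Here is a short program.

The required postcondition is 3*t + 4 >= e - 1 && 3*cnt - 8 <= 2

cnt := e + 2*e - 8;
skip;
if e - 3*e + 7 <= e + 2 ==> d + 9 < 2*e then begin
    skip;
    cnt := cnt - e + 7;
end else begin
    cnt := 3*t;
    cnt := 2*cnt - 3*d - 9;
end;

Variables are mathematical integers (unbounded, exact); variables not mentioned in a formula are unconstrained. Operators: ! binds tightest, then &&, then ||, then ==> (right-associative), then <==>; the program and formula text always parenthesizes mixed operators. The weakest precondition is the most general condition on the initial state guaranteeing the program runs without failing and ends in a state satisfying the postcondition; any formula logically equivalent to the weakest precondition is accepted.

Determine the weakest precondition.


Working backward. After the program, the postcondition 3*t + 4 >= e - 1 && 3*cnt - 8 <= 2 must hold; in canonical form it is 3*t >= e - 5 && 3*cnt <= 10.
Then branch requires 3*t >= e - 5 && 3*cnt <= 3*e - 11; else branch requires 3*t >= e - 5 && 18*t <= 9*d + 37.
Before the if: ((3*e >= 5 ==> d < 2*e - 9) ==> (3*t >= e - 5 && 3*cnt <= 3*e - 11)) && ((!(3*e >= 5 ==> d < 2*e - 9)) ==> (3*t >= e - 5 && 18*t <= 9*d + 37))
Before skip: ((3*e >= 5 ==> d < 2*e - 9) ==> (3*t >= e - 5 && 3*cnt <= 3*e - 11)) && ((!(3*e >= 5 ==> d < 2*e - 9)) ==> (3*t >= e - 5 && 18*t <= 9*d + 37))
Before cnt := e + 2*e - 8: ((3*e >= 5 ==> d < 2*e - 9) ==> (3*t >= e - 5 && 6*e <= 13)) && ((!(3*e >= 5 ==> d < 2*e - 9)) ==> (3*t >= e - 5 && 18*t <= 9*d + 37))
Answer: WP = ((3*e >= 5 ==> d < 2*e - 9) ==> (3*t >= e - 5 && 6*e <= 13)) && ((!(3*e >= 5 ==> d < 2*e - 9)) ==> (3*t >= e - 5 && 18*t <= 9*d + 37))


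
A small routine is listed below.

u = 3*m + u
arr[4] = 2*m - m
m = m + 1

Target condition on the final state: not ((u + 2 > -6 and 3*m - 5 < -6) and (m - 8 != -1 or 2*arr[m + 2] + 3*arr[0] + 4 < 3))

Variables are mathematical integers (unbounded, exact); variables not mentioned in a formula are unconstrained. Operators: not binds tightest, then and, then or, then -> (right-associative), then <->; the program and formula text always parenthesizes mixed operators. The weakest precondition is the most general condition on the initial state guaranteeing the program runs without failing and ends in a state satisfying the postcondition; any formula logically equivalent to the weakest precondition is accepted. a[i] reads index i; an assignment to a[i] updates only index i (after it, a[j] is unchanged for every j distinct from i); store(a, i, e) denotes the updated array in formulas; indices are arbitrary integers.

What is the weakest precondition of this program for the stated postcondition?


Working backward. After the program, the postcondition not ((u + 2 > -6 and 3*m - 5 < -6) and (m - 8 != -1 or 2*arr[m + 2] + 3*arr[0] + 4 < 3)) must hold; in canonical form it is not (u > -8 and 3*m < -1 and (m != 7 or 2*arr[m + 2] + 3*arr[0] < -1)).
Before m := m + 1: not (u > -8 and 3*m < -4 and (m != 6 or 2*arr[m + 3] + 3*arr[0] < -1))
Before arr[4] := 2*m - m: not (u > -8 and 3*m < -4 and (m != 6 or 3*arr[0] + 2*store(arr, 4, m)[m + 3] < -1))
Before u := 3*m + u: not (3*m + u > -8 and 3*m < -4 and (m != 6 or 3*arr[0] + 2*store(arr, 4, m)[m + 3] < -1))
Answer: WP = not (3*m + u > -8 and 3*m < -4 and (m != 6 or 3*arr[0] + 2*store(arr, 4, m)[m + 3] < -1))


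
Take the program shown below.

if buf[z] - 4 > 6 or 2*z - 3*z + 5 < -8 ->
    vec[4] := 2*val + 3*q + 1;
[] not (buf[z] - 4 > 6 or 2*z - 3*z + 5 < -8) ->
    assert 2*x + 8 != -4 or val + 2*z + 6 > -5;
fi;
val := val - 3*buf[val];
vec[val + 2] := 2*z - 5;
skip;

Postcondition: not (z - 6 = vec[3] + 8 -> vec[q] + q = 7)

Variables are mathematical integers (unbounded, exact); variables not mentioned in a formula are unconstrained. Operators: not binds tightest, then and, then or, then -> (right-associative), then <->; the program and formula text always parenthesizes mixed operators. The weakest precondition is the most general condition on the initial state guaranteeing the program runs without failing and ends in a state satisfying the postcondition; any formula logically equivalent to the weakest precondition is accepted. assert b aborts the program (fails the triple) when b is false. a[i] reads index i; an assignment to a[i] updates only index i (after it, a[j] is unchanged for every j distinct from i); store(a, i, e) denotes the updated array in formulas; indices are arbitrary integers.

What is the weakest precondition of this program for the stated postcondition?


Working backward. After the program, the postcondition not (z - 6 = vec[3] + 8 -> vec[q] + q = 7) must hold; in canonical form it is not (z = vec[3] + 14 -> vec[q] + q = 7).
Before skip: not (z = vec[3] + 14 -> vec[q] + q = 7)
Before vec[val + 2] := 2*z - 5: not (z = store(vec, val + 2, 2*z - 5)[3] + 14 -> store(vec, val + 2, 2*z - 5)[q] + q = 7)
Before val := val - 3*buf[val]: not (z = store(vec, -3*buf[val] + val + 2, 2*z - 5)[3] + 14 -> store(vec, -3*buf[val] + val + 2, 2*z - 5)[q] + q = 7)
Then branch requires not (z = store(store(vec, 4, 3*q + 2*val + 1), -3*buf[val] + val + 2, 2*z - 5)[3] + 14 -> store(store(vec, 4, 3*q + 2*val + 1), -3*buf[val] + val + 2, 2*z - 5)[q] + q = 7); else branch requires (2*x != -12 or val + 2*z > -11) and (not (z = store(vec, -3*buf[val] + val + 2, 2*z - 5)[3] + 14 -> store(vec, -3*buf[val] + val + 2, 2*z - 5)[q] + q = 7)).
Before the if: ((buf[z] > 10 or z > 13) -> (not (z = store(store(vec, 4, 3*q + 2*val + 1), -3*buf[val] + val + 2, 2*z - 5)[3] + 14 -> store(store(vec, 4, 3*q + 2*val + 1), -3*buf[val] + val + 2, 2*z - 5)[q] + q = 7))) and ((not (buf[z] > 10 or z > 13)) -> ((2*x != -12 or val + 2*z > -11) and (not (z = store(vec, -3*buf[val] + val + 2, 2*z - 5)[3] + 14 -> store(vec, -3*buf[val] + val + 2, 2*z - 5)[q] + q = 7))))
Answer: WP = ((buf[z] > 10 or z > 13) -> (not (z = store(store(vec, 4, 3*q + 2*val + 1), -3*buf[val] + val + 2, 2*z - 5)[3] + 14 -> store(store(vec, 4, 3*q + 2*val + 1), -3*buf[val] + val + 2, 2*z - 5)[q] + q = 7))) and ((not (buf[z] > 10 or z > 13)) -> ((2*x != -12 or val + 2*z > -11) and (not (z = store(vec, -3*buf[val] + val + 2, 2*z - 5)[3] + 14 -> store(vec, -3*buf[val] + val + 2, 2*z - 5)[q] + q = 7))))


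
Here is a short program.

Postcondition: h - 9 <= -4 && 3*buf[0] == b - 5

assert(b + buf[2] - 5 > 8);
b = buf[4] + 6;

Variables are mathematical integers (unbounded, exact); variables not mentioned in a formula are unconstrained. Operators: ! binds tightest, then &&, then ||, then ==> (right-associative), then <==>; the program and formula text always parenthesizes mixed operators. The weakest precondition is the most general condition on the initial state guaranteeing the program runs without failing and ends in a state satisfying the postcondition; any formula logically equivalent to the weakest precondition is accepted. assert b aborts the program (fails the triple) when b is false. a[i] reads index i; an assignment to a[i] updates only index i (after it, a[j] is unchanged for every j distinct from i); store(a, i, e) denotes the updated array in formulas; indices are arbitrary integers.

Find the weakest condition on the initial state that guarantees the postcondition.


Working backward. After the program, the postcondition h - 9 <= -4 && 3*buf[0] == b - 5 must hold; in canonical form it is h <= 5 && 3*buf[0] == b - 5.
Before b := buf[4] + 6: h <= 5 && 3*buf[0] == buf[4] + 1
Before assert b + buf[2] - 5 > 8: buf[2] + b > 13 && h <= 5 && 3*buf[0] == buf[4] + 1
Answer: WP = buf[2] + b > 13 && h <= 5 && 3*buf[0] == buf[4] + 1


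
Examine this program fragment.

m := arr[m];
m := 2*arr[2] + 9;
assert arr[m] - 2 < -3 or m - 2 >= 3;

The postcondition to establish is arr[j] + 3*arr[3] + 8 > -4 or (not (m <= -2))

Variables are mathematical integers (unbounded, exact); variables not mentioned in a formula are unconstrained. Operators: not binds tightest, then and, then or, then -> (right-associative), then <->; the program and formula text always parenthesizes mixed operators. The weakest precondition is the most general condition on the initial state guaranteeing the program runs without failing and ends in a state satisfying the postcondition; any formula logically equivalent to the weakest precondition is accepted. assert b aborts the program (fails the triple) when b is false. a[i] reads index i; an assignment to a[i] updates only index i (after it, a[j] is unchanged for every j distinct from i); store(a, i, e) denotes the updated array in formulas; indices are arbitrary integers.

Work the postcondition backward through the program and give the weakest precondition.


Working backward. After the program, the postcondition arr[j] + 3*arr[3] + 8 > -4 or (not (m <= -2)) must hold; in canonical form it is 3*arr[3] + arr[j] > -12 or (not (m <= -2)).
Before assert arr[m] - 2 < -3 or m - 2 >= 3: (arr[m] < -1 or m >= 5) and (3*arr[3] + arr[j] > -12 or (not (m <= -2)))
Before m := 2*arr[2] + 9: (arr[2*arr[2] + 9] < -1 or 2*arr[2] >= -4) and (3*arr[3] + arr[j] > -12 or (not (2*arr[2] <= -11)))
Before m := arr[m]: (arr[2*arr[2] + 9] < -1 or 2*arr[2] >= -4) and (3*arr[3] + arr[j] > -12 or (not (2*arr[2] <= -11)))
Answer: WP = (arr[2*arr[2] + 9] < -1 or 2*arr[2] >= -4) and (3*arr[3] + arr[j] > -12 or (not (2*arr[2] <= -11)))


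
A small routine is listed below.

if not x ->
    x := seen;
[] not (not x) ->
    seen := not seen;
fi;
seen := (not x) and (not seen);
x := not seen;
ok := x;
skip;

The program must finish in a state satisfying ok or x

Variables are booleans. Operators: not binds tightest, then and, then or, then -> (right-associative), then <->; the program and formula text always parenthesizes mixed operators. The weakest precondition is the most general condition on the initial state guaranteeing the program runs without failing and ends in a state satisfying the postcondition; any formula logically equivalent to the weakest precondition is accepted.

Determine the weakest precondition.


Working backward. After the program, ok or x must hold.
Before skip: ok or x
Before ok := x: x
Before x := not seen: not seen
Before seen := (not x) and (not seen): not ((not x) and (not seen))
Then branch requires seen; else branch requires not ((not x) and seen).
Before the if: ((not x) -> seen) and (x -> (not ((not x) and seen)))
Answer: WP = ((not x) -> seen) and (x -> (not ((not x) and seen)))


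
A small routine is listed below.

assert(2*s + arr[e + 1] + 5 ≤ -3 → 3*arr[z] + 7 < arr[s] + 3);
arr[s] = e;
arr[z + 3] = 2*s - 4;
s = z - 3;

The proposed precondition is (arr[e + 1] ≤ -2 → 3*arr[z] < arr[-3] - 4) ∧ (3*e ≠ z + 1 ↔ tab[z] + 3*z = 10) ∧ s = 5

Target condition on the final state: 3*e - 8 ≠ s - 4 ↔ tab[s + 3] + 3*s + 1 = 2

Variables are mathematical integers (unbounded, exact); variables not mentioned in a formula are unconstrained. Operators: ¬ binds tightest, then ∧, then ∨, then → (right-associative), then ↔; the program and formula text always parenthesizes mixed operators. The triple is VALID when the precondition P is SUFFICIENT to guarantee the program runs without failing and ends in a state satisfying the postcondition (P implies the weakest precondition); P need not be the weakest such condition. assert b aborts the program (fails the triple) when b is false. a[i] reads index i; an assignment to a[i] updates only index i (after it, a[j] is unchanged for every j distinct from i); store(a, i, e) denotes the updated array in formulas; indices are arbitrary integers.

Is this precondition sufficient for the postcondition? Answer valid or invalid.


Working backward. After the program, the postcondition 3*e - 8 ≠ s - 4 ↔ tab[s + 3] + 3*s + 1 = 2 must hold; in canonical form it is 3*e ≠ s + 4 ↔ tab[s + 3] + 3*s = 1.
Before s := z - 3: 3*e ≠ z + 1 ↔ tab[z] + 3*z = 10
Before arr[z + 3] := 2*s - 4: 3*e ≠ z + 1 ↔ tab[z] + 3*z = 10
Before arr[s] := e: 3*e ≠ z + 1 ↔ tab[z] + 3*z = 10
Before assert 2*s + arr[e + 1] + 5 ≤ -3 → 3*arr[z] + 7 < arr[s] + 3: (arr[e + 1] + 2*s ≤ -8 → 3*arr[z] < arr[s] - 4) ∧ (3*e ≠ z + 1 ↔ tab[z] + 3*z = 10)
The weakest precondition is (arr[e + 1] + 2*s ≤ -8 → 3*arr[z] < arr[s] - 4) ∧ (3*e ≠ z + 1 ↔ tab[z] + 3*z = 10).
Check whether (arr[e + 1] ≤ -2 → 3*arr[z] < arr[-3] - 4) ∧ (3*e ≠ z + 1 ↔ tab[z] + 3*z = 10) ∧ s = 5 implies it.
Countermodel: at the initial state arr = {[-3] = 45650, [2] = -18, [3] = 15215, [5] = -7040, elsewhere -18}, e = 1, s = 5, tab = {[-3] = 1, [2] = 1, [3] = 1, [5] = 1, elsewhere 1}, z = 3, the precondition holds but the weakest precondition fails.
Answer: invalid


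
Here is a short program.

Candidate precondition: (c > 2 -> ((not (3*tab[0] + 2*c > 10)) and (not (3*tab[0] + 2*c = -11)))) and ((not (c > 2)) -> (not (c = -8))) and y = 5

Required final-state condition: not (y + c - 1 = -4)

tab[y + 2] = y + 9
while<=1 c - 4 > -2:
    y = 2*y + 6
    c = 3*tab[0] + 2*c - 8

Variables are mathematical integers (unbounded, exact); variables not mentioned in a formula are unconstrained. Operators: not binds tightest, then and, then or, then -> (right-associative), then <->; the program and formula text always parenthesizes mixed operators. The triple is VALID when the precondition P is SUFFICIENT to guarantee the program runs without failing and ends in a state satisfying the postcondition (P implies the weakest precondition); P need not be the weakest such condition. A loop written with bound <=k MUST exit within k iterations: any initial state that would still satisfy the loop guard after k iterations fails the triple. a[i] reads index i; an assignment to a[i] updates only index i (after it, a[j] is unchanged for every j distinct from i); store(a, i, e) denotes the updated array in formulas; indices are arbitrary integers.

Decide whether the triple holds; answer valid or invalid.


Working backward. After the program, the postcondition not (y + c - 1 = -4) must hold; in canonical form it is not (c + y = -3).
Before the loop (bound <=1), unroll the exhaustion recursion (WP_0 = exit-now case; WP_j = one more guarded iteration, up to j = 1):
  WP_0: (not (c > 2)) and (not (c + y = -3))
  WP_1: (c > 2 -> ((not (3*tab[0] + 2*c > 10)) and (not (3*tab[0] + 2*c + 2*y = -1)))) and ((not (c > 2)) -> (not (c + y = -3)))
So before the loop: (c > 2 -> ((not (3*tab[0] + 2*c > 10)) and (not (3*tab[0] + 2*c + 2*y = -1)))) and ((not (c > 2)) -> (not (c + y = -3)))
Before tab[y + 2] := y + 9: (c > 2 -> ((not (3*store(tab, y + 2, y + 9)[0] + 2*c > 10)) and (not (3*store(tab, y + 2, y + 9)[0] + 2*c + 2*y = -1)))) and ((not (c > 2)) -> (not (c + y = -3)))
The weakest precondition is (c > 2 -> ((not (3*store(tab, y + 2, y + 9)[0] + 2*c > 10)) and (not (3*store(tab, y + 2, y + 9)[0] + 2*c + 2*y = -1)))) and ((not (c > 2)) -> (not (c + y = -3))).
Check whether (c > 2 -> ((not (3*tab[0] + 2*c > 10)) and (not (3*tab[0] + 2*c = -11)))) and ((not (c > 2)) -> (not (c = -8))) and y = 5 implies it.
Every state satisfying the precondition satisfies the weakest precondition: the implication holds.
Answer: valid


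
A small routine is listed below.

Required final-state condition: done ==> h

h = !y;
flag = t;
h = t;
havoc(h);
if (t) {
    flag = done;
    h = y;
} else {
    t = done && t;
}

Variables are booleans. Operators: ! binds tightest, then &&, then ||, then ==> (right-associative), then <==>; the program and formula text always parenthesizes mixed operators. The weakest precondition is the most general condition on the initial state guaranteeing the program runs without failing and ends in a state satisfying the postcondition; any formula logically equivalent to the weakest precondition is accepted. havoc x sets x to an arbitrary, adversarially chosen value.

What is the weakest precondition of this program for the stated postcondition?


Working backward. After the program, done ==> h must hold.
Then branch requires done ==> y; else branch requires done ==> h.
Before the if: (t ==> (done ==> y)) && ((!t) ==> (done ==> h))
Before havoc h: (t ==> (done ==> y)) && ((!t) ==> (!done))
Before h := t: (t ==> (done ==> y)) && ((!t) ==> (!done))
Before flag := t: (t ==> (done ==> y)) && ((!t) ==> (!done))
Before h := !y: (t ==> (done ==> y)) && ((!t) ==> (!done))
Answer: WP = (t ==> (done ==> y)) && ((!t) ==> (!done))


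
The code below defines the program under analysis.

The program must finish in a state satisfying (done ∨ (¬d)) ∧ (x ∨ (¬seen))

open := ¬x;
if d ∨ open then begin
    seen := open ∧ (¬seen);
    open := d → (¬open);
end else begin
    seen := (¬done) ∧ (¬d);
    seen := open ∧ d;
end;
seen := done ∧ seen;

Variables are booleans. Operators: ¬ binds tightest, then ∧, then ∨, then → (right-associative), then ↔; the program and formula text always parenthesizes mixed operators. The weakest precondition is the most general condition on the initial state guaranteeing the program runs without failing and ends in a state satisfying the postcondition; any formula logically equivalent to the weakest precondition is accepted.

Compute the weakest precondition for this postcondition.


Working backward. After the program, (done ∨ (¬d)) ∧ (x ∨ (¬seen)) must hold.
Before seen := done ∧ seen: (done ∨ (¬d)) ∧ (x ∨ (¬(done ∧ seen)))
Then branch requires (done ∨ (¬d)) ∧ (x ∨ (¬(done ∧ open ∧ (¬seen)))); else branch requires (done ∨ (¬d)) ∧ (x ∨ (¬(done ∧ open ∧ d))).
Before the if: ((d ∨ open) → ((done ∨ (¬d)) ∧ (x ∨ (¬(done ∧ open ∧ (¬seen)))))) ∧ ((¬(d ∨ open)) → ((done ∨ (¬d)) ∧ (x ∨ (¬(done ∧ open ∧ d)))))
Before open := ¬x: ((d ∨ (¬x)) → ((done ∨ (¬d)) ∧ (x ∨ (¬(done ∧ (¬x) ∧ (¬seen)))))) ∧ ((¬(d ∨ (¬x))) → ((done ∨ (¬d)) ∧ (x ∨ (¬(done ∧ (¬x) ∧ d)))))
Answer: WP = ((d ∨ (¬x)) → ((done ∨ (¬d)) ∧ (x ∨ (¬(done ∧ (¬x) ∧ (¬seen)))))) ∧ ((¬(d ∨ (¬x))) → ((done ∨ (¬d)) ∧ (x ∨ (¬(done ∧ (¬x) ∧ d)))))


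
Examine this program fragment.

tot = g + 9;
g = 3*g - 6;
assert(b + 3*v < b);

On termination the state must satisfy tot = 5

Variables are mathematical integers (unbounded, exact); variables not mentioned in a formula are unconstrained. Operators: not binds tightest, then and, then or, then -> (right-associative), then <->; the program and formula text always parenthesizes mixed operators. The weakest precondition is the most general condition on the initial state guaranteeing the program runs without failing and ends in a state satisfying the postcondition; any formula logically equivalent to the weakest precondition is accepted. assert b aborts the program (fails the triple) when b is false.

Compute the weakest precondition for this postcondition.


Working backward. After the program, tot = 5 must hold.
Before assert b + 3*v < b: 3*v < 0 and tot = 5
Before g := 3*g - 6: 3*v < 0 and tot = 5
Before tot := g + 9: 3*v < 0 and g = -4
Answer: WP = 3*v < 0 and g = -4
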